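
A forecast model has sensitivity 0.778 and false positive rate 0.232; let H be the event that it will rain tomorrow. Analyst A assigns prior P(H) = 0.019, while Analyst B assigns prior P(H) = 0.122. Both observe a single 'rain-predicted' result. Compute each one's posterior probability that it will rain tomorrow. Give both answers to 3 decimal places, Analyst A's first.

Analyst A: 0.061; Analyst B: 0.318

The likelihood ratio for a 'rain-predicted' result is 0.778/0.232 = 3.3534.
Analyst A: prior odds 0.019/0.981 = 0.019368; posterior odds 0.064950; posterior probability 0.061.
Analyst B: prior odds 0.122/0.878 = 0.13895; posterior odds 0.46597; posterior probability 0.318.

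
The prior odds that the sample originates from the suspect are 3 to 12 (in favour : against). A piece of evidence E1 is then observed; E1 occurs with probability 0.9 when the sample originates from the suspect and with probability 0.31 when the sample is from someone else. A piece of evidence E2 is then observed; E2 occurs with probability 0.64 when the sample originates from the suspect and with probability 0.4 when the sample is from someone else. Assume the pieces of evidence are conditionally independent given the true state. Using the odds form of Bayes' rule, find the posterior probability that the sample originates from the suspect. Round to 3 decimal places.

Posterior probability ≈ 0.537

Prior odds = 3/12 = 0.25000. In log-odds, ln(0.25000) = -1.3863.
Add log likelihood ratios: ln(2.9032) + ln(1.6000) = 1.5358.
Posterior log-odds = 0.14953, so posterior odds = exp(0.14953) = 1.1613. Converting, P(H|E) = 1.1613/2.1613 = 0.537.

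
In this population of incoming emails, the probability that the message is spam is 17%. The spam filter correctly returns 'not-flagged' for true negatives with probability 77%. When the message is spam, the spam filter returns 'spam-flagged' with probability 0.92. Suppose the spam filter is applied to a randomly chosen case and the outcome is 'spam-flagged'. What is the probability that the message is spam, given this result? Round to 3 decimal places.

Let H be the event that the message is spam. P(H) = 0.17, so P(¬H) = 0.83. With E the 'spam-flagged' result, P(E|H) = 0.92 and P(E|¬H) = 0.23.
P(E) = 0.92·0.17 + 0.23·0.83 = 0.15640 + 0.19090 = 0.34730.
By Bayes' theorem, P(H|E) = 0.15640 / 0.34730 = 0.450.

P(H | E) ≈ 0.450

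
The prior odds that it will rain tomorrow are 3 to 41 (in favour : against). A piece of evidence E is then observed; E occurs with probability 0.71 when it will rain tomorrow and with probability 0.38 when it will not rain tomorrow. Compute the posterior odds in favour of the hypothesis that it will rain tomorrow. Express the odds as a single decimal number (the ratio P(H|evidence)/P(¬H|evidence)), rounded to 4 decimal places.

Posterior odds ≈ 0.1367

Prior odds = 3/41 = 0.073171. In log-odds, ln(0.073171) = -2.6150.
Add log likelihood ratio: ln(1.8684) = 0.62509.
Posterior log-odds = -1.9899, so posterior odds = exp(-1.9899) = 0.13671.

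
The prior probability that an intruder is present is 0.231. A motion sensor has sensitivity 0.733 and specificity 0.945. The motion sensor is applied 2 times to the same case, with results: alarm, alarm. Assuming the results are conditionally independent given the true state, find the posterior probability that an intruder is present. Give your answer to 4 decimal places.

Let H be the event that an intruder is present; start with P(H) = 0.231. P('alarm'|H) = 0.733, P('alarm'|¬H) = 0.055.
Update on result 1 ('alarm'): P(H) ← 0.733·0.2310 / (0.733·0.2310 + 0.055·0.7690) = 0.16932/0.21162 = 0.8001.
Update on result 2 ('alarm'): P(H) ← 0.733·0.8001 / (0.733·0.8001 + 0.055·0.1999) = 0.58650/0.59749 = 0.9816.

Posterior P(H) ≈ 0.9816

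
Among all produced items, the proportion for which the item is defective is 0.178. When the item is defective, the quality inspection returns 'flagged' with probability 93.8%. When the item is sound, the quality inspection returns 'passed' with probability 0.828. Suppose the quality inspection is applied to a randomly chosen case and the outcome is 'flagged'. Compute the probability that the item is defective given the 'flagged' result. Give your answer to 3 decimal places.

P(H | E) ≈ 0.541

Let H be the event that the item is defective. P(H) = 0.178, so P(¬H) = 0.822. With E the 'flagged' result, P(E|H) = 0.938 and P(E|¬H) = 0.172.
P(E) = 0.938·0.178 + 0.172·0.822 = 0.16696 + 0.14138 = 0.30835.
By Bayes' theorem, P(H|E) = 0.16696 / 0.30835 = 0.541.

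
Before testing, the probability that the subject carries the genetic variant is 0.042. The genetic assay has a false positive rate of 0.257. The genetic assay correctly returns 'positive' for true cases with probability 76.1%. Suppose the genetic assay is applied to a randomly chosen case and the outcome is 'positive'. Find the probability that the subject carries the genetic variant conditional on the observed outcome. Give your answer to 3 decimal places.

Let H be the event that the subject carries the genetic variant. P(H) = 0.042, so P(¬H) = 0.958. With E the 'positive' result, P(E|H) = 0.761 and P(E|¬H) = 0.257.
P(E) = 0.761·0.042 + 0.257·0.958 = 0.031962 + 0.24621 = 0.27817.
By Bayes' theorem, P(H|E) = 0.031962 / 0.27817 = 0.115.

P(H | E) ≈ 0.115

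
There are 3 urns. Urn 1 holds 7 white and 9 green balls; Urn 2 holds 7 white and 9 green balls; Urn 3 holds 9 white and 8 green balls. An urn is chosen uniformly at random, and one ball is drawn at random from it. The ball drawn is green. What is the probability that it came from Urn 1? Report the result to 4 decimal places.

Posterior probability ≈ 0.3525

P(green|Urn 1) = 0.5625; P(green|Urn 2) = 0.5625; P(green|Urn 3) = 0.4706.
Prior × likelihood for each source: 0.333333·0.5625=0.1875, 0.333333·0.5625=0.1875, 0.333333·0.4706=0.1569. Summing gives P(green) = 0.53186.
P(Urn 1 | green) = 0.1875 / 0.53186 = 0.3525.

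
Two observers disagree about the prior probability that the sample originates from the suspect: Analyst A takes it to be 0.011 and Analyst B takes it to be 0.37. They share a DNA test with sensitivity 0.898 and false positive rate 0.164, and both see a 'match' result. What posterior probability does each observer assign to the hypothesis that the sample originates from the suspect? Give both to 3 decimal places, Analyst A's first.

Analyst A: 0.057; Analyst B: 0.763

P('+'|H) = 0.898, P('+'|¬H) = 0.164.
Analyst A: numerator 0.898·0.011 = 0.0098780; evidence = 0.0098780+0.164·0.989 = 0.17207; posterior = 0.057.
Analyst B: numerator 0.898·0.37 = 0.33226; evidence = 0.33226+0.164·0.63 = 0.43558; posterior = 0.763.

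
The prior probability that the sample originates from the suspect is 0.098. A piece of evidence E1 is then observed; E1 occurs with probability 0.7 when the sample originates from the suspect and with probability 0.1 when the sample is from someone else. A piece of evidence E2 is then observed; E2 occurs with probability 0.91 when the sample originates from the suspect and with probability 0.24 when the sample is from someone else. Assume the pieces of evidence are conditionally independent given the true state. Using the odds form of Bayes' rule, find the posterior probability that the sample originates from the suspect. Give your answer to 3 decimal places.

Prior odds = 0.098/(1−0.098) = 0.10865. In log-odds, ln(0.10865) = -2.2196.
Add log likelihood ratios: ln(7.0000) + ln(3.7917) = 3.2787.
Posterior log-odds = 1.0591, so posterior odds = exp(1.0591) = 2.8837. Converting, P(H|E) = 2.8837/3.8837 = 0.743.

Posterior probability ≈ 0.743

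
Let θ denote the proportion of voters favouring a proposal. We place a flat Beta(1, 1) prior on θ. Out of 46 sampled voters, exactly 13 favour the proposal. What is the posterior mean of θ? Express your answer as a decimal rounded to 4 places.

Observing 13 successes and 33 failures updates Beta(1, 1) by adding the success and failure counts to the two shape parameters: α = 1+13 = 14, β = 1+33 = 34.
E[θ | data] = 14/(14+34) = 0.2917.

Posterior mean ≈ 0.2917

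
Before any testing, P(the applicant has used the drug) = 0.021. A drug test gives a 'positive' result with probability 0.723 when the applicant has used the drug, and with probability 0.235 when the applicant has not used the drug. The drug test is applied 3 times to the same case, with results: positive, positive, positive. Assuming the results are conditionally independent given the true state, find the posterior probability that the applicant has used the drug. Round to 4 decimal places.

Posterior P(H) ≈ 0.3845

With H the event that the applicant has used the drug, the joint likelihood of the observed sequence is P(data|H) = 0.723·0.723·0.723 = 0.37793 and P(data|¬H) = 0.235·0.235·0.235 = 0.012978.
Bayes: P(H|data) = 0.021·0.37793 / (0.021·0.37793 + 0.979·0.012978) = 0.0079366/0.020642 = 0.3845.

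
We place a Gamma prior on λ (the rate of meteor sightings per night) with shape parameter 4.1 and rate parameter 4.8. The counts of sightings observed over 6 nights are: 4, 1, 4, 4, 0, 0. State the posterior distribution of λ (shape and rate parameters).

The Poisson likelihood adds the total count to the shape and the number of exposure periods to the rate. Here ∑xᵢ = 13 and n = 6, so shape 4.1→17.1 and rate 4.8→10.8.

Posterior: Gamma(shape=17.1, rate=10.8)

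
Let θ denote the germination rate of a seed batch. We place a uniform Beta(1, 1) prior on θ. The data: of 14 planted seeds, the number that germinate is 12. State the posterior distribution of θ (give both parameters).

Observing 12 successes and 2 failures updates Beta(1, 1) by adding the success and failure counts to the two shape parameters: α = 1+12 = 13, β = 1+2 = 3.

Posterior: Beta(13, 3)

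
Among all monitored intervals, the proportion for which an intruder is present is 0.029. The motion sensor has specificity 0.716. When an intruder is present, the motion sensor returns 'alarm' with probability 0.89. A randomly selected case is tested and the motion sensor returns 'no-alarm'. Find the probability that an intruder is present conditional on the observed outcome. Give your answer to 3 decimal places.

Let H be the event that an intruder is present. P(H) = 0.029, so P(¬H) = 0.971. With E the 'no-alarm' result, P(E|H) = 0.11 and P(E|¬H) = 0.716.
P(E) = 0.11·0.029 + 0.716·0.971 = 0.0031900 + 0.69524 = 0.69843.
By Bayes' theorem, P(H|E) = 0.0031900 / 0.69843 = 0.005.

P(H | E) ≈ 0.005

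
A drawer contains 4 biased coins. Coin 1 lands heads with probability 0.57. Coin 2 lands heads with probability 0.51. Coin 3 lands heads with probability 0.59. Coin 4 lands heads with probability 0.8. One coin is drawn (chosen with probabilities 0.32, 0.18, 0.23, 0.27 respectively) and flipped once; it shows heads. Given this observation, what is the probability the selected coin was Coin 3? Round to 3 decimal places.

Posterior probability ≈ 0.217

P(heads|C1) = 0.57; P(heads|C2) = 0.51; P(heads|C3) = 0.59; P(heads|C4) = 0.8.
Prior × likelihood for each source: 0.32·0.57=0.1824, 0.18·0.51=0.09180, 0.23·0.59=0.1357, 0.27·0.8=0.2160. Summing gives P(heads) = 0.62590.
P(Coin 3 | heads) = 0.1357 / 0.62590 = 0.217.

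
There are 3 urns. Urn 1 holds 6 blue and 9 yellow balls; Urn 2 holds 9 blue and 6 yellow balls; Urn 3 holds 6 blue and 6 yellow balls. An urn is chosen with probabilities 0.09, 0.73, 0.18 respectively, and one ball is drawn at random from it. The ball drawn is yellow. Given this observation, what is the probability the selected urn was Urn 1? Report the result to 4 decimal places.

Posterior probability ≈ 0.1239

Tabulate prior·likelihood by source: [1] prior 0.09, lik 0.6, product 0.05400; [2] prior 0.73, lik 0.4, product 0.2920; [3] prior 0.18, lik 0.5, product 0.09000.
Normalizing constant = 0.43600; the posterior for Urn 1 is its product over the sum, 0.05400/0.43600 = 0.1239.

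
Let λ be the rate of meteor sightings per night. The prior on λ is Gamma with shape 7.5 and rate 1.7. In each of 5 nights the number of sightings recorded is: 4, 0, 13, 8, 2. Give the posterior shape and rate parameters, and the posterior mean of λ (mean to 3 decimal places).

Posterior: Gamma(shape=34.5, rate=6.7); mean ≈ 5.149

The Poisson likelihood adds the total count to the shape and the number of exposure periods to the rate. Here ∑xᵢ = 27 and n = 5, so shape 7.5→34.5 and rate 1.7→6.7.
Posterior mean = shape/rate = 34.5/6.7 = 5.149.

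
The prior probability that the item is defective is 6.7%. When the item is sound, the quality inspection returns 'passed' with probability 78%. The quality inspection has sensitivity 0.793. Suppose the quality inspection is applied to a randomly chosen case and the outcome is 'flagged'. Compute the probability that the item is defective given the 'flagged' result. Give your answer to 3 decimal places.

P(H | E) ≈ 0.206

Let H be the event that the item is defective. P(H) = 0.067, so P(¬H) = 0.933. With E the 'flagged' result, P(E|H) = 0.793 and P(E|¬H) = 0.22.
P(E) = 0.793·0.067 + 0.22·0.933 = 0.053131 + 0.20526 = 0.25839.
By Bayes' theorem, P(H|E) = 0.053131 / 0.25839 = 0.206.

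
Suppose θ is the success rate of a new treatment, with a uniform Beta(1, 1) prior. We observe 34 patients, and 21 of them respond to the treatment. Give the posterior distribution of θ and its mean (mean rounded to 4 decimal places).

Posterior: Beta(22, 14); mean ≈ 0.6111

The binomial likelihood is conjugate to the Beta prior: with 21 successes and 13 failures, the posterior is Beta(1+21, 1+13) = Beta(22, 14).
Posterior mean = α/(α+β) = 22/36 = 0.6111.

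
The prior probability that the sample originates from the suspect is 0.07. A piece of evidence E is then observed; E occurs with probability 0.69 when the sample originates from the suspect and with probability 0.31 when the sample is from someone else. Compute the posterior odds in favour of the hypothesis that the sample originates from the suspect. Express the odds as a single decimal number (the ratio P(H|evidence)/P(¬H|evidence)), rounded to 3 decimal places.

Posterior odds ≈ 0.168

Prior odds = 0.07/(1−0.07) = 0.075269. In log-odds, ln(0.075269) = -2.5867.
Add log likelihood ratio: ln(2.2258) = 0.80012.
Posterior log-odds = -1.7866, so posterior odds = exp(-1.7866) = 0.16753.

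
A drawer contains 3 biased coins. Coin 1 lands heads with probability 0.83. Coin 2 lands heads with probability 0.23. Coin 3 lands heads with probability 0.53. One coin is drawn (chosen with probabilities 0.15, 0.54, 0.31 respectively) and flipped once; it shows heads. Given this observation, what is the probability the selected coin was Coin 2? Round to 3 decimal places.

Tabulate prior·likelihood by source: [1] prior 0.15, lik 0.83, product 0.1245; [2] prior 0.54, lik 0.23, product 0.1242; [3] prior 0.31, lik 0.53, product 0.1643.
Normalizing constant = 0.41300; the posterior for Coin 2 is its product over the sum, 0.1242/0.41300 = 0.301.

Posterior probability ≈ 0.301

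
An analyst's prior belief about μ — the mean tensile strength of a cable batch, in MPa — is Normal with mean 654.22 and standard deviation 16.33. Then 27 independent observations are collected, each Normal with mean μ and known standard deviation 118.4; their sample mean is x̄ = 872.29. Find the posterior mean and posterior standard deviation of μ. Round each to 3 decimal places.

Prior precision 1/τ₀² = 1/16.33² = 0.00374997; data precision n/σ² = 27/118.4² = 0.00192602.
Posterior precision = 0.00374997 + 0.00192602 = 0.00567599, giving posterior SD = 1/√0.00567599 = 13.273.
Posterior mean = (0.00374997·654.22 + 0.00192602·872.29) / 0.00567599 = 728.217.

Posterior mean ≈ 728.217; posterior SD ≈ 13.273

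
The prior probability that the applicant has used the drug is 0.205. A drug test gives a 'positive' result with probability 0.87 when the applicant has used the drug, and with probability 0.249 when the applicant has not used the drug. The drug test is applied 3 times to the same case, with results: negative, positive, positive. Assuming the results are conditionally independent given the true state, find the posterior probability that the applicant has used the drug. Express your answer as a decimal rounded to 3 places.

Posterior P(H) ≈ 0.353

Let H be the event that the applicant has used the drug; start with P(H) = 0.205. P('positive'|H) = 0.87, P('positive'|¬H) = 0.249.
Update on result 1 ('negative'): P(H) ← 0.13·0.2050 / (0.13·0.2050 + 0.751·0.7950) = 0.026650/0.62369 = 0.0427.
Update on result 2 ('positive'): P(H) ← 0.87·0.0427 / (0.87·0.0427 + 0.249·0.9573) = 0.037174/0.27553 = 0.1349.
Update on result 3 ('positive'): P(H) ← 0.87·0.1349 / (0.87·0.1349 + 0.249·0.8651) = 0.11738/0.33278 = 0.3527.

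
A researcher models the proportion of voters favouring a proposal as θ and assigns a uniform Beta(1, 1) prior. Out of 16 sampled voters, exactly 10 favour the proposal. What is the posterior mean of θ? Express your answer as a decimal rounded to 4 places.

Observing 10 successes and 6 failures updates Beta(1, 1) by adding the success and failure counts to the two shape parameters: α = 1+10 = 11, β = 1+6 = 7.
E[θ | data] = 11/(11+7) = 0.6111.

Posterior mean ≈ 0.6111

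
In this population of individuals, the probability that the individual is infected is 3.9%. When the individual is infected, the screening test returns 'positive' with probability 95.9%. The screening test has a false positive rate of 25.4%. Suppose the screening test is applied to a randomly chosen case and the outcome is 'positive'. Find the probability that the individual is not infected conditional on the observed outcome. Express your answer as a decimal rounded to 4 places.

P(¬H | E) ≈ 0.8671

Write H for 'the individual is infected'. Prior odds H:¬H = 0.039/0.961 = 0.040583. For the 'positive' outcome, the likelihood ratio is 0.959/0.254 = 3.7756.
Posterior odds = 0.040583 × 3.7756 = 0.15322, so P(H|E) = 0.15322/(1+0.15322) = 0.1329. Then P(¬H|E) = 1 − 0.1329 = 0.8671.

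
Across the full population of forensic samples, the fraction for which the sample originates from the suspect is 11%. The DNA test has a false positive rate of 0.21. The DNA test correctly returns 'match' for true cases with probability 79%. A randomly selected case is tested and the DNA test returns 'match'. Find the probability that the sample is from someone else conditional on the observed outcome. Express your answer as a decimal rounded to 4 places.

P(¬H | E) ≈ 0.6826

Let H be the event that the sample originates from the suspect. P(H) = 0.11, so P(¬H) = 0.89. With E the 'match' result, P(E|H) = 0.79 and P(E|¬H) = 0.21.
P(E) = 0.79·0.11 + 0.21·0.89 = 0.086900 + 0.18690 = 0.27380.
By Bayes' theorem, P(H|E) = 0.086900 / 0.27380 = 0.3174. Hence P(¬H|E) = 1 − 0.3174 = 0.6826.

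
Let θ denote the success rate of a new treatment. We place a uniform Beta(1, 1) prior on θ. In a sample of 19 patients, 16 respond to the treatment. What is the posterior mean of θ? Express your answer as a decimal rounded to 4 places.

Posterior mean ≈ 0.8095

The binomial likelihood is conjugate to the Beta prior: with 16 successes and 3 failures, the posterior is Beta(1+16, 1+3) = Beta(17, 4).
E[θ | data] = 17/(17+4) = 0.8095.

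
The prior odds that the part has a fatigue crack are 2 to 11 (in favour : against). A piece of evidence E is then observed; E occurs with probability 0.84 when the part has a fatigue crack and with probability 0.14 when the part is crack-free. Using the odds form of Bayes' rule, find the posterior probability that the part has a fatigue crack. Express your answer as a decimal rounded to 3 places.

Prior odds = 2/11 = 0.18182.
Likelihood ratio for E = 0.84/0.14 = 6.0000.
Posterior odds = prior odds × LR = 1.0909.
Posterior probability = odds/(1+odds) = 1.0909/2.0909 = 0.522.

Posterior probability ≈ 0.522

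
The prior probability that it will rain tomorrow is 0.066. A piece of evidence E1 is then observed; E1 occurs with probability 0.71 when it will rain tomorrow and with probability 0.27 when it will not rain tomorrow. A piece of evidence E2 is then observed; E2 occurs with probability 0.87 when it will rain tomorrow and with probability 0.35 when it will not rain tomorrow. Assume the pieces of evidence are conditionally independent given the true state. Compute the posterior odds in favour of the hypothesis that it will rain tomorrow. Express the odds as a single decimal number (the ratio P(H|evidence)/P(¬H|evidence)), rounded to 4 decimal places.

Prior odds = 0.066/(1−0.066) = 0.070664. In log-odds, ln(0.070664) = -2.6498.
Add log likelihood ratios: ln(2.6296) + ln(2.4857) = 1.8774.
Posterior log-odds = -0.77242, so posterior odds = exp(-0.77242) = 0.46189.

Posterior odds ≈ 0.4619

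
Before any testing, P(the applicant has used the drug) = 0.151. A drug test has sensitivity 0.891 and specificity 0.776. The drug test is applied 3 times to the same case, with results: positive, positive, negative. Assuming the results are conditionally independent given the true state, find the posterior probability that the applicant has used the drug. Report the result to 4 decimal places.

Posterior P(H) ≈ 0.2833

With H the event that the applicant has used the drug, the joint likelihood of the observed sequence is P(data|H) = 0.891·0.891·0.109 = 0.086533 and P(data|¬H) = 0.224·0.224·0.776 = 0.038937.
Bayes: P(H|data) = 0.151·0.086533 / (0.151·0.086533 + 0.849·0.038937) = 0.013066/0.046124 = 0.2833.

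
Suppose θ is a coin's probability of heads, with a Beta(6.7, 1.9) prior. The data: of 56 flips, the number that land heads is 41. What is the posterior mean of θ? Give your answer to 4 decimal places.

Posterior mean ≈ 0.7384

The binomial likelihood is conjugate to the Beta prior: with 41 successes and 15 failures, the posterior is Beta(6.7+41, 1.9+15) = Beta(47.7, 16.9).
E[θ | data] = 47.7/(47.7+16.9) = 0.7384.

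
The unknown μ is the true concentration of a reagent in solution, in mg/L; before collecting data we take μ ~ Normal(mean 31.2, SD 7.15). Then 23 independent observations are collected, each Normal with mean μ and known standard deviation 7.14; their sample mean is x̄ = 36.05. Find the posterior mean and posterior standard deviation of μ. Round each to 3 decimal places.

With known σ, the Normal prior is conjugate. Weight on the data is w = (n/σ²)/(n/σ² + 1/τ₀²) = 0.451161/(0.451161+0.0195609) = 0.95844.
Posterior mean = w·x̄ + (1−w)·μ₀ = 0.95844·36.05 + 0.041555·31.2 = 35.848. Posterior variance = 1/(0.451161+0.0195609) = 2.12440, so SD = 1.458.

Posterior mean ≈ 35.848; posterior SD ≈ 1.458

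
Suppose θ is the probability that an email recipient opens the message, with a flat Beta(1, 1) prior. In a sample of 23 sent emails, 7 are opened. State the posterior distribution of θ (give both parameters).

Posterior: Beta(8, 17)

Observing 7 successes and 16 failures updates Beta(1, 1) by adding the success and failure counts to the two shape parameters: α = 1+7 = 8, β = 1+16 = 17.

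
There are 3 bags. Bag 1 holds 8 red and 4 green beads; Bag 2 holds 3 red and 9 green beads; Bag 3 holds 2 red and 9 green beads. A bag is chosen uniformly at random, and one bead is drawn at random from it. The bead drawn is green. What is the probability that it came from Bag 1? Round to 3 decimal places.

P(green|Bag 1) = 0.3333; P(green|Bag 2) = 0.75; P(green|Bag 3) = 0.8182.
Prior × likelihood for each source: 0.333333·0.3333=0.1111, 0.333333·0.75=0.2500, 0.333333·0.8182=0.2727. Summing gives P(green) = 0.63384.
P(Bag 1 | green) = 0.1111 / 0.63384 = 0.175.

Posterior probability ≈ 0.175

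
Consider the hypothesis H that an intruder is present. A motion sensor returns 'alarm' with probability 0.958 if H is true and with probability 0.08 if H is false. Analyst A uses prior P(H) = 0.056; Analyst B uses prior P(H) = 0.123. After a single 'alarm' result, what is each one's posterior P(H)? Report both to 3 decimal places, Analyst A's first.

P('+'|H) = 0.958, P('+'|¬H) = 0.08.
Analyst A: numerator 0.958·0.056 = 0.053648; evidence = 0.053648+0.08·0.944 = 0.12917; posterior = 0.415.
Analyst B: numerator 0.958·0.123 = 0.11783; evidence = 0.11783+0.08·0.877 = 0.18799; posterior = 0.627.

Analyst A: 0.415; Analyst B: 0.627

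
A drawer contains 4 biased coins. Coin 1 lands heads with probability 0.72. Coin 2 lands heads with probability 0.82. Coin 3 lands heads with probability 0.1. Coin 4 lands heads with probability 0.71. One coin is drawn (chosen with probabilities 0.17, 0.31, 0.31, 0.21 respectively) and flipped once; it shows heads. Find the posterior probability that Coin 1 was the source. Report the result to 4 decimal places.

Tabulate prior·likelihood by source: [1] prior 0.17, lik 0.72, product 0.1224; [2] prior 0.31, lik 0.82, product 0.2542; [3] prior 0.31, lik 0.1, product 0.03100; [4] prior 0.21, lik 0.71, product 0.1491.
Normalizing constant = 0.55670; the posterior for Coin 1 is its product over the sum, 0.1224/0.55670 = 0.2199.

Posterior probability ≈ 0.2199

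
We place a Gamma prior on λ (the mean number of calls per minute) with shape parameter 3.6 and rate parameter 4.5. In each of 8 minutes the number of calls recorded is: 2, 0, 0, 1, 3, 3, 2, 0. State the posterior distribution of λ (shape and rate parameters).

Total count ∑xᵢ = 11 over n = 8 minutes.
Gamma is conjugate to the Poisson likelihood: posterior is Gamma(shape = 3.6+11 = 14.6, rate = 4.5+8 = 12.5).

Posterior: Gamma(shape=14.6, rate=12.5)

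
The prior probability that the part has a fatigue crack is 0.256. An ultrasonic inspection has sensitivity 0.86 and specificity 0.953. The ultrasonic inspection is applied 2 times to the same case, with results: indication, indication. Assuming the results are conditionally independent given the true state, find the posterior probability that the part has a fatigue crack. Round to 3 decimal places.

Posterior P(H) ≈ 0.991

Let H be the event that the part has a fatigue crack; start with P(H) = 0.256. P('indication'|H) = 0.86, P('indication'|¬H) = 0.047.
Update on result 1 ('indication'): P(H) ← 0.86·0.2560 / (0.86·0.2560 + 0.047·0.7440) = 0.22016/0.25513 = 0.8629.
Update on result 2 ('indication'): P(H) ← 0.86·0.8629 / (0.86·0.8629 + 0.047·0.1371) = 0.74213/0.74857 = 0.9914.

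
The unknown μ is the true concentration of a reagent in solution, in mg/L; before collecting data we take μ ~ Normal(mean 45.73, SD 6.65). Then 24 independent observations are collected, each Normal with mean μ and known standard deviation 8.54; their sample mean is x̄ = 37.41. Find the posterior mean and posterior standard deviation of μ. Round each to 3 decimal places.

Prior precision 1/τ₀² = 1/6.65² = 0.0226129; data precision n/σ² = 24/8.54² = 0.329075.
Posterior precision = 0.0226129 + 0.329075 = 0.351688, giving posterior SD = 1/√0.351688 = 1.686.
Posterior mean = (0.0226129·45.73 + 0.329075·37.41) / 0.351688 = 37.945.

Posterior mean ≈ 37.945; posterior SD ≈ 1.686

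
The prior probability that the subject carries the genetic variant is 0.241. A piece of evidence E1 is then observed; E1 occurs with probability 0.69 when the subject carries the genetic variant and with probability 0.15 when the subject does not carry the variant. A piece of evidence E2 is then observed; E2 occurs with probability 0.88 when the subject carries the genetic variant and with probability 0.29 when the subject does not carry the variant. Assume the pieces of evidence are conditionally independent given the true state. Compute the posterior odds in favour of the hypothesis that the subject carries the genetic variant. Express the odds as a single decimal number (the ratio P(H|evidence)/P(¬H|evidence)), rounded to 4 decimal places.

Prior odds = 0.241/(1−0.241) = 0.31752. In log-odds, ln(0.31752) = -1.1472.
Add log likelihood ratios: ln(4.6000) + ln(3.0345) = 2.6361.
Posterior log-odds = 1.4889, so posterior odds = exp(1.4889) = 4.4322.

Posterior odds ≈ 4.4322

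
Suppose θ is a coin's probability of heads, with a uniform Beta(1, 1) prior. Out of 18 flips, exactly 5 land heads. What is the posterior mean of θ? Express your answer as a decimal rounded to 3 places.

Observing 5 successes and 13 failures updates Beta(1, 1) by adding the success and failure counts to the two shape parameters: α = 1+5 = 6, β = 1+13 = 14.
E[θ | data] = 6/(6+14) = 0.300.

Posterior mean ≈ 0.300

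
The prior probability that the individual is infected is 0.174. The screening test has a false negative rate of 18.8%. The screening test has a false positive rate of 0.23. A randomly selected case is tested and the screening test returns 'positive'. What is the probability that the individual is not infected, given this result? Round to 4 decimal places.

P(¬H | E) ≈ 0.5735

Let H be the event that the individual is infected. P(H) = 0.174, so P(¬H) = 0.826. With E the 'positive' result, P(E|H) = 0.812 and P(E|¬H) = 0.23.
P(E) = 0.812·0.174 + 0.23·0.826 = 0.14129 + 0.18998 = 0.33127.
By Bayes' theorem, P(H|E) = 0.14129 / 0.33127 = 0.4265. Hence P(¬H|E) = 1 − 0.4265 = 0.5735.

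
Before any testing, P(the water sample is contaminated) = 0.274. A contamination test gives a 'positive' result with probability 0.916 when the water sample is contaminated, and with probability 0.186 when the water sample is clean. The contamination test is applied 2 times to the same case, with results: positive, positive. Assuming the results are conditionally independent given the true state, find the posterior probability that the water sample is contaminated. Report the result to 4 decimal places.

With H the event that the water sample is contaminated, the joint likelihood of the observed sequence is P(data|H) = 0.916·0.916 = 0.83906 and P(data|¬H) = 0.186·0.186 = 0.034596.
Bayes: P(H|data) = 0.274·0.83906 / (0.274·0.83906 + 0.726·0.034596) = 0.22990/0.25502 = 0.9015.

Posterior P(H) ≈ 0.9015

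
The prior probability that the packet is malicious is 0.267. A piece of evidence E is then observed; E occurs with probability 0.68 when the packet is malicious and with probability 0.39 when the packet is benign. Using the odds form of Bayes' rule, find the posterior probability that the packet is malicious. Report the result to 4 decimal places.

Prior odds = 0.267/(1−0.267) = 0.36426. In log-odds, ln(0.36426) = -1.0099.
Add log likelihood ratio: ln(1.7436) = 0.55595.
Posterior log-odds = -0.45395, so posterior odds = exp(-0.45395) = 0.63511. Converting, P(H|E) = 0.63511/1.6351 = 0.3884.

Posterior probability ≈ 0.3884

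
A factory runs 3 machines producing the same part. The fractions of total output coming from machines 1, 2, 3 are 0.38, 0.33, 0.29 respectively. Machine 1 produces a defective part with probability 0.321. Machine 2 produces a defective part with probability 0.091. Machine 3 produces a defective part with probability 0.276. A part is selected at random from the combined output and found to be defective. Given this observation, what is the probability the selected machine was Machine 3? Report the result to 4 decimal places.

Tabulate prior·likelihood by source: [1] prior 0.38, lik 0.321, product 0.1220; [2] prior 0.33, lik 0.091, product 0.03003; [3] prior 0.29, lik 0.276, product 0.08004.
Normalizing constant = 0.23205; the posterior for Machine 3 is its product over the sum, 0.08004/0.23205 = 0.3449.

Posterior probability ≈ 0.3449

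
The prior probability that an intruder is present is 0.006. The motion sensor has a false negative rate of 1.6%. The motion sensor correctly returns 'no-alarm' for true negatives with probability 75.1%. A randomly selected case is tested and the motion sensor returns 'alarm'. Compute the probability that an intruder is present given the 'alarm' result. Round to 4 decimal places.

Let H be the event that an intruder is present. P(H) = 0.006, so P(¬H) = 0.994. With E the 'alarm' result, P(E|H) = 0.984 and P(E|¬H) = 0.249.
P(E) = 0.984·0.006 + 0.249·0.994 = 0.0059040 + 0.24751 = 0.25341.
By Bayes' theorem, P(H|E) = 0.0059040 / 0.25341 = 0.0233.

P(H | E) ≈ 0.0233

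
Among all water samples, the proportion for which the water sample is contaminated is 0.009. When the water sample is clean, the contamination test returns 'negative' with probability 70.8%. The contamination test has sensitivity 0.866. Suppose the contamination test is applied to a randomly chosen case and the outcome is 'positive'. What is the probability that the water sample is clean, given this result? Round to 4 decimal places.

Write H for 'the water sample is contaminated'. Prior odds H:¬H = 0.009/0.991 = 0.0090817. For the 'positive' outcome, the likelihood ratio is 0.866/0.292 = 2.9658.
Posterior odds = 0.0090817 × 2.9658 = 0.026934, so P(H|E) = 0.026934/(1+0.026934) = 0.0262. Then P(¬H|E) = 1 − 0.0262 = 0.9738.

P(¬H | E) ≈ 0.9738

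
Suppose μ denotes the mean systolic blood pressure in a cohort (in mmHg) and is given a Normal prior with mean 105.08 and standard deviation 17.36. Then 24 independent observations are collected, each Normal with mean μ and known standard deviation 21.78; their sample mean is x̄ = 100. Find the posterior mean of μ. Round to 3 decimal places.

Posterior mean ≈ 100.313

Prior precision 1/τ₀² = 1/17.36² = 0.00331818; data precision n/σ² = 24/21.78² = 0.0505936.
Posterior precision = 0.00331818 + 0.0505936 = 0.0539118.
Posterior mean = (0.00331818·105.08 + 0.0505936·100) / 0.0539118 = 100.313.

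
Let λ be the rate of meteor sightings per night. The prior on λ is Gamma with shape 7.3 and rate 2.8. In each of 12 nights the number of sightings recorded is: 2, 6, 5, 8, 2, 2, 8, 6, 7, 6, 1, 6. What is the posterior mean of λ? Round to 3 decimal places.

Posterior mean ≈ 4.480

The Poisson likelihood adds the total count to the shape and the number of exposure periods to the rate. Here ∑xᵢ = 59 and n = 12, so shape 7.3→66.3 and rate 2.8→14.8.
E[λ | data] = 66.3/14.8 = 4.480.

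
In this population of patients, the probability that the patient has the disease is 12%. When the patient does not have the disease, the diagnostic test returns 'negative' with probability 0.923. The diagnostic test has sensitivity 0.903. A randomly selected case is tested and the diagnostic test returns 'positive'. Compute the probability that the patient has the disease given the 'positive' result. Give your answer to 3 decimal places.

Write H for 'the patient has the disease'. Prior odds H:¬H = 0.12/0.88 = 0.13636. For the 'positive' outcome, the likelihood ratio is 0.903/0.077 = 11.727.
Posterior odds = 0.13636 × 11.727 = 1.5992, so P(H|E) = 1.5992/(1+1.5992) = 0.615.

P(H | E) ≈ 0.615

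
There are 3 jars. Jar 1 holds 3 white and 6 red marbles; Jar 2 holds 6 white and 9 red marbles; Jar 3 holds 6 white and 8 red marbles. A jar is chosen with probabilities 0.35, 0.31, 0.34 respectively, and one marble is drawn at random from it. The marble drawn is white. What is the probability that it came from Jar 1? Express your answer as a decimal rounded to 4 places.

Posterior probability ≈ 0.3019

Tabulate prior·likelihood by source: [1] prior 0.35, lik 0.3333, product 0.1167; [2] prior 0.31, lik 0.4, product 0.1240; [3] prior 0.34, lik 0.4286, product 0.1457.
Normalizing constant = 0.38638; the posterior for Jar 1 is its product over the sum, 0.1167/0.38638 = 0.3019.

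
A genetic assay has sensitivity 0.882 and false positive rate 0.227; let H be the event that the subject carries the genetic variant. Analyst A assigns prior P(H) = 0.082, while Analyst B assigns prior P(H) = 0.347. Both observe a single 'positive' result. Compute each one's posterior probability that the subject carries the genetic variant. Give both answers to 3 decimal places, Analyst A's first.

Analyst A: 0.258; Analyst B: 0.674

The likelihood ratio for a 'positive' result is 0.882/0.227 = 3.8855.
Analyst A: prior odds 0.082/0.918 = 0.089325; posterior odds 0.34707; posterior probability 0.258.
Analyst B: prior odds 0.347/0.653 = 0.53139; posterior odds 2.0647; posterior probability 0.674.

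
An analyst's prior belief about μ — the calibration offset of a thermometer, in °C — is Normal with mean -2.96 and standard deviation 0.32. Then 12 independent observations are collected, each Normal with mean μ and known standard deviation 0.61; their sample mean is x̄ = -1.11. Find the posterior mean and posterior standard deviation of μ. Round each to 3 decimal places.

With known σ, the Normal prior is conjugate. Weight on the data is w = (n/σ²)/(n/σ² + 1/τ₀²) = 32.2494/(32.2494+9.76562) = 0.76757.
Posterior mean = w·x̄ + (1−w)·μ₀ = 0.76757·-1.11 + 0.23243·-2.96 = -1.540. Posterior variance = 1/(32.2494+9.76562) = 0.0238010, so SD = 0.154.

Posterior mean ≈ -1.540; posterior SD ≈ 0.154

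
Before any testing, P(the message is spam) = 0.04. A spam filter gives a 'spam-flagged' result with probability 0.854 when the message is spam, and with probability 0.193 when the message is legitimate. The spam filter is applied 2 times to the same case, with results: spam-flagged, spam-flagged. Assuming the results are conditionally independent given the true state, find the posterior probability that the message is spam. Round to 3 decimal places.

Posterior P(H) ≈ 0.449

With H the event that the message is spam, the joint likelihood of the observed sequence is P(data|H) = 0.854·0.854 = 0.72932 and P(data|¬H) = 0.193·0.193 = 0.037249.
Bayes: P(H|data) = 0.04·0.72932 / (0.04·0.72932 + 0.96·0.037249) = 0.029173/0.064932 = 0.4493.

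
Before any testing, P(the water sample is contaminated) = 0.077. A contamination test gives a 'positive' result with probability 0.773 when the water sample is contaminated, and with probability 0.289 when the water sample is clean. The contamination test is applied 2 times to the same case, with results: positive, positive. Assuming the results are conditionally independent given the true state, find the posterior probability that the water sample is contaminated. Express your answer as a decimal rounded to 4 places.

Posterior P(H) ≈ 0.3738

Let H be the event that the water sample is contaminated; start with P(H) = 0.077. P('positive'|H) = 0.773, P('positive'|¬H) = 0.289.
Update on result 1 ('positive'): P(H) ← 0.773·0.0770 / (0.773·0.0770 + 0.289·0.9230) = 0.059521/0.32627 = 0.1824.
Update on result 2 ('positive'): P(H) ← 0.773·0.1824 / (0.773·0.1824 + 0.289·0.8176) = 0.14102/0.37730 = 0.3738.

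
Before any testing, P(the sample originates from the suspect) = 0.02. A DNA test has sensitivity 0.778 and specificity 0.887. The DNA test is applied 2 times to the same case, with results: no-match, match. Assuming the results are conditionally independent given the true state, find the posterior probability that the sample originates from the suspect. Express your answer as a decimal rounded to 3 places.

Posterior P(H) ≈ 0.034

Let H be the event that the sample originates from the suspect; start with P(H) = 0.02. P('match'|H) = 0.778, P('match'|¬H) = 0.113.
Update on result 1 ('no-match'): P(H) ← 0.222·0.0200 / (0.222·0.0200 + 0.887·0.9800) = 0.0044400/0.87370 = 0.0051.
Update on result 2 ('match'): P(H) ← 0.778·0.0051 / (0.778·0.0051 + 0.113·0.9949) = 0.0039537/0.11638 = 0.0340.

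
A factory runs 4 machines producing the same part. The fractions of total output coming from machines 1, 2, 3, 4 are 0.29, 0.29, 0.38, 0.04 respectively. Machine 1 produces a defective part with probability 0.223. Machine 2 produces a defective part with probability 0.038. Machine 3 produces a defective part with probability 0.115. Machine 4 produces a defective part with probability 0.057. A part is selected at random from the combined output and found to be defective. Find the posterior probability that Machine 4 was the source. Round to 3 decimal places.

P(defective|M1) = 0.223; P(defective|M2) = 0.038; P(defective|M3) = 0.115; P(defective|M4) = 0.057.
Prior × likelihood for each source: 0.29·0.223=0.06467, 0.29·0.038=0.01102, 0.38·0.115=0.04370, 0.04·0.057=0.002280. Summing gives P(defective) = 0.12167.
P(Machine 4 | defective) = 0.002280 / 0.12167 = 0.019.

Posterior probability ≈ 0.019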